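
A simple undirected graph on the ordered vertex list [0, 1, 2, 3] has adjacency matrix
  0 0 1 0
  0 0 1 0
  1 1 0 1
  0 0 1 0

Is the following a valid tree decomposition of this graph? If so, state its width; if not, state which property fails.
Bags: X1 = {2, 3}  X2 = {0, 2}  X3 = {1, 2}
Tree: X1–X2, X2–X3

Yes; width 1.

Checking the three conditions: (i) the bags cover all of {0, 1, 2, 3}; (ii) for each edge, some bag contains both endpoints; (iii) the bags containing any fixed vertex form a subtree. All hold, so the decomposition is valid with width 2 − 1 = 1.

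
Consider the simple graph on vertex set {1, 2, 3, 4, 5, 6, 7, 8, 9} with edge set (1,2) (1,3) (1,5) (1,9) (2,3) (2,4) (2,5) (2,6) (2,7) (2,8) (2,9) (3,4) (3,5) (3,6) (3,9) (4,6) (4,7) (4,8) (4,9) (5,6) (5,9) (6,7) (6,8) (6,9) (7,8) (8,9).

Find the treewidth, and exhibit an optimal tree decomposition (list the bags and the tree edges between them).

Treewidth 4.
One optimal decomposition is:
Bags: B1 = {2, 4, 6, 8, 9}  B2 = {2, 3, 4, 6, 9}  B3 = {2, 3, 5, 6, 9}  B4 = {1, 2, 3, 5, 9}  B5 = {2, 4, 6, 7, 8}
Tree: B1–B2, B2–B3, B3–B4, B1–B5

Each bag holds 5 vertices, so the decomposition has width 4, which upper-bounds the treewidth. On the other hand G contains the 5-clique {1, 2, 3, 5, 9}. A clique must lie in a single bag of any decomposition, so no decomposition can have width below 4. Therefore the treewidth is 4.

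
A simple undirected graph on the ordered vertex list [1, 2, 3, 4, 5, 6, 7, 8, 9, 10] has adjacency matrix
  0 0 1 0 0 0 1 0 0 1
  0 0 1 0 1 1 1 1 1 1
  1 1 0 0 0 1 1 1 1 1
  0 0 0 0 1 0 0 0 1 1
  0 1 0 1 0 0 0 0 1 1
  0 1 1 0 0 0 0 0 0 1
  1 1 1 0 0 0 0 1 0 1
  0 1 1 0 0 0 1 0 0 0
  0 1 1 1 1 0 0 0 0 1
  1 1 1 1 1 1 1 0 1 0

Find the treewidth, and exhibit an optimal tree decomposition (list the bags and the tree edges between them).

Each bag holds 4 vertices, so the decomposition has width 3, which upper-bounds the treewidth. Conversely, {2, 3, 7, 8} is a clique of size 4, and the vertices of any clique must share a bag in every tree decomposition; so some bag has ≥ 4 vertices and tw(G) ≥ 3. Hence tw(G) = 3 exactly.

Treewidth 3.
One such decomposition:
Bags: B1 = {2, 3, 6, 10}  B2 = {2, 3, 7, 10}  B3 = {2, 3, 9, 10}  B4 = {2, 3, 7, 8}  B5 = {2, 5, 9, 10}  B6 = {1, 3, 7, 10}  B7 = {4, 5, 9, 10}
Tree: B1–B2, B1–B3, B2–B4, B3–B5, B2–B6, B5–B7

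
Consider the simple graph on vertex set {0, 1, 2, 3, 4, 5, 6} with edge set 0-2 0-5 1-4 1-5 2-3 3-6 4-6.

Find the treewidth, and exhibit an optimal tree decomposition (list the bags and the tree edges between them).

Each bag holds 3 vertices, so the decomposition has width 2, which upper-bounds the treewidth. Since 3–6–4–1–5–0–2–3 is a cycle in G, G is not acyclic. Forests are exactly the graphs of treewidth ≤ 1, so tw(G) ≥ 2. Hence tw(G) = 2 exactly.

Treewidth 2.
Bags: B1 = {3, 4, 6}  B2 = {1, 3, 4}  B3 = {1, 3, 5}  B4 = {0, 3, 5}  B5 = {0, 2, 3}
Tree: B1–B2, B2–B3, B3–B4, B4–B5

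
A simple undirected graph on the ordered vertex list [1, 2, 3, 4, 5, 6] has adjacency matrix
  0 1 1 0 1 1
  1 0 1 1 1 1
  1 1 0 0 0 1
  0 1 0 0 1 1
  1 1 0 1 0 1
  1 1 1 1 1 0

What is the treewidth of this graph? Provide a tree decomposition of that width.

Each bag holds 4 vertices, so the decomposition has width 3, which upper-bounds the treewidth. On the other hand G contains the 4-clique {1, 2, 3, 6}. A clique must lie in a single bag of any decomposition, so no decomposition can have width below 3. The upper and lower bounds meet at 3, so that is the treewidth.

Treewidth 3.
One such decomposition:
Bags: B1 = {1, 2, 5, 6}  B2 = {2, 4, 5, 6}  B3 = {1, 2, 3, 6}
Tree: B1–B2, B1–B3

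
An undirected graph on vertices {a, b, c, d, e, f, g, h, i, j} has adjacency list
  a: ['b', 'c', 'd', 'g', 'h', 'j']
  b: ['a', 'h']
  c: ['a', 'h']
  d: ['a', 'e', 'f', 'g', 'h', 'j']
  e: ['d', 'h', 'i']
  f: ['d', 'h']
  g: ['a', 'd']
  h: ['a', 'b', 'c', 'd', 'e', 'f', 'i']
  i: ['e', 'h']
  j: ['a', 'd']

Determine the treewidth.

2

A width-2 tree decomposition is:
Bags: B1 = {d, f, h}  B2 = {a, d, h}  B3 = {a, c, h}  B4 = {a, d, g}  B5 = {a, d, j}  B6 = {d, e, h}  B7 = {e, h, i}  B8 = {a, b, h}
Tree: B1–B2, B2–B3, B2–B4, B2–B5, B1–B6, B6–B7, B2–B8
The largest bag has 3 vertices, giving width 2; this decomposition certifies tw(G) ≤ 2. Conversely, {a, d, g} is a clique of size 3, and the vertices of any clique must share a bag in every tree decomposition; so some bag has ≥ 3 vertices and tw(G) ≥ 2. The upper and lower bounds meet at 2, so that is the treewidth.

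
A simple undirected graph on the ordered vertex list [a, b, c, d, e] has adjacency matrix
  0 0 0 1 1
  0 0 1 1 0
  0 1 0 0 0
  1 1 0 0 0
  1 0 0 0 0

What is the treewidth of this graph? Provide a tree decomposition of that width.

Treewidth 1.
One optimal decomposition is:
Bags: B1 = {b, c}  B2 = {b, d}  B3 = {a, d}  B4 = {a, e}
Tree: B1–B2, B2–B3, B3–B4

Every bag has size at most 2, so the width is 2 − 1 = 1 and tw(G) ≤ 1. Any graph with an edge has treewidth ≥ 1, and G has the edge c–b. The upper and lower bounds meet at 1, so that is the treewidth.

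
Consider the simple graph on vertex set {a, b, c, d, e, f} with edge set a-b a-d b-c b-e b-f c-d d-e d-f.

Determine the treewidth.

A width-2 tree decomposition is:
Bags: B1 = {b, d, f}  B2 = {b, d, e}  B3 = {b, c, d}  B4 = {a, b, d}
Tree: B1–B2, B2–B3, B3–B4
Every bag has size at most 3, so the width is 3 − 1 = 2 and tw(G) ≤ 2. Since d–f–b–e–d is a cycle in G, G is not acyclic. Forests are exactly the graphs of treewidth ≤ 1, so tw(G) ≥ 2. The upper and lower bounds meet at 2, so that is the treewidth.

2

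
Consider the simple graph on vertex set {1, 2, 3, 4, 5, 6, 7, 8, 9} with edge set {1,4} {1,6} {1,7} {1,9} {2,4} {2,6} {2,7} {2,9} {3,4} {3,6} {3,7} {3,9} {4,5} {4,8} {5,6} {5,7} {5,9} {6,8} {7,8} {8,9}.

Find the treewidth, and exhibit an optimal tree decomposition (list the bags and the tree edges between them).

Treewidth 4.
Bags: B1 = {1, 4, 6, 7, 9}  B2 = {2, 4, 6, 7, 9}  B3 = {4, 5, 6, 7, 9}  B4 = {4, 6, 7, 8, 9}  B5 = {3, 4, 6, 7, 9}
Tree: B1–B2, B2–B3, B3–B4, B4–B5

Each bag holds 5 vertices, so the decomposition has width 4, which upper-bounds the treewidth. For the lower bound: the 5 vertex sets {1,9}, {2,4}, {5,7}, {6}, {8} are disjoint, each induces a connected subgraph, and every pair is joined by at least one edge of G. Contracting each set to a single vertex therefore yields K_{5} as a minor, and since treewidth is minor-monotone, tw(G) ≥ tw(K_{5}) = 4. Combining the bounds, tw(G) = 4.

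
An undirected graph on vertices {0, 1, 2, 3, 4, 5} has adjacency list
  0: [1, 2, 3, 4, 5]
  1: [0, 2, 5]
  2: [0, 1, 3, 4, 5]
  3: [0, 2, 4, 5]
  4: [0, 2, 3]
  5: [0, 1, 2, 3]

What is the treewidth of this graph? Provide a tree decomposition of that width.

Treewidth 3.
One such decomposition:
Bags: B1 = {0, 1, 2, 5}  B2 = {0, 2, 3, 5}  B3 = {0, 2, 3, 4}
Tree: B1–B2, B2–B3

Every bag has size at most 4, so the width is 4 − 1 = 3 and tw(G) ≤ 3. Conversely, {0, 1, 2, 5} is a clique of size 4, and the vertices of any clique must share a bag in every tree decomposition; so some bag has ≥ 4 vertices and tw(G) ≥ 3. Therefore the treewidth is 3.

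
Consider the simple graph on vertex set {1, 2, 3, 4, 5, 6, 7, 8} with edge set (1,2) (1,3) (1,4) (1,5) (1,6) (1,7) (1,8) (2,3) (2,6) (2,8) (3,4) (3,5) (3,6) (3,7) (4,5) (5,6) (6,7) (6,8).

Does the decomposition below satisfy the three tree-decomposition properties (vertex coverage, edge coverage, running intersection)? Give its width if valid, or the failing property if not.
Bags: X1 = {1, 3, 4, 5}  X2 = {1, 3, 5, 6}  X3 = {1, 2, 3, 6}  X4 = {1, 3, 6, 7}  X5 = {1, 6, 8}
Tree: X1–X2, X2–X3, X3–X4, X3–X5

A tree decomposition must satisfy three properties: every vertex lies in some bag; for every edge, both endpoints lie together in some bag; and for every vertex, the bags containing it form a connected subtree. Here edge (2,8) lies in no bag, so the decomposition is invalid.

No — edge (2,8) lies in no bag.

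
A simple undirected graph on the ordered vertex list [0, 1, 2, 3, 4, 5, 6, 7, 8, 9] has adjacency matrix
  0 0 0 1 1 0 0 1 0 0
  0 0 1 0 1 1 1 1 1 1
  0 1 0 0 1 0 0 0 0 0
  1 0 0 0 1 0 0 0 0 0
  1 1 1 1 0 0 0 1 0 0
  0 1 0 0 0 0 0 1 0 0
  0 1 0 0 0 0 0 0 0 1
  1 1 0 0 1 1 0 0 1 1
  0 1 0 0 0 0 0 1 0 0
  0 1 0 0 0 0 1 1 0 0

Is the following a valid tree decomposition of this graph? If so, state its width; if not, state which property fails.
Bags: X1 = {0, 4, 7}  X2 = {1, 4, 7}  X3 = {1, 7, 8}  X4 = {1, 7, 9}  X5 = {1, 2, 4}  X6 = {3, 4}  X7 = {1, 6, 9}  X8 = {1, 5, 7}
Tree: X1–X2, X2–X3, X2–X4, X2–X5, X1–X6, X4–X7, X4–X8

No — edge (0,3) lies in no bag.

A tree decomposition must satisfy three properties: every vertex lies in some bag; for every edge, both endpoints lie together in some bag; and for every vertex, the bags containing it form a connected subtree. Here edge (0,3) lies in no bag, so the decomposition is invalid.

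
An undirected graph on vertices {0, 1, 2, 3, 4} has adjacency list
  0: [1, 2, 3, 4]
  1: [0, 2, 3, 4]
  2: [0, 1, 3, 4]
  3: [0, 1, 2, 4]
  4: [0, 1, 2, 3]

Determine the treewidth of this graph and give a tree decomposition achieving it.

With just one bag of size 5, the width is 5 − 1 = 4, so tw(G) ≤ 4. For the lower bound, the 5 vertices {0, 1, 2, 3, 4} are pairwise adjacent, and any tree decomposition puts a clique entirely inside one bag — forcing width ≥ 4. Combining the bounds, tw(G) = 4.

Treewidth 4.
One such decomposition:
Bags: B1 = {0, 1, 2, 3, 4}
Tree: (single bag)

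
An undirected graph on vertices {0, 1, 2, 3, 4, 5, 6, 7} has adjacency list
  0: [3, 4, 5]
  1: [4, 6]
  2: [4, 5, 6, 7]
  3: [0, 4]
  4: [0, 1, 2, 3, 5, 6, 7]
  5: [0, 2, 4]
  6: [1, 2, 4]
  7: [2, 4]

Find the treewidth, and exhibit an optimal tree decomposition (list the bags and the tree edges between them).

Treewidth 2.
One optimal decomposition is:
Bags: B1 = {2, 4, 6}  B2 = {2, 4, 5}  B3 = {2, 4, 7}  B4 = {0, 4, 5}  B5 = {1, 4, 6}  B6 = {0, 3, 4}
Tree: B1–B2, B1–B3, B2–B4, B1–B5, B4–B6

Each bag holds 3 vertices, so the decomposition has width 2, which upper-bounds the treewidth. Conversely, {0, 3, 4} is a clique of size 3, and the vertices of any clique must share a bag in every tree decomposition; so some bag has ≥ 3 vertices and tw(G) ≥ 2. Hence tw(G) = 2 exactly.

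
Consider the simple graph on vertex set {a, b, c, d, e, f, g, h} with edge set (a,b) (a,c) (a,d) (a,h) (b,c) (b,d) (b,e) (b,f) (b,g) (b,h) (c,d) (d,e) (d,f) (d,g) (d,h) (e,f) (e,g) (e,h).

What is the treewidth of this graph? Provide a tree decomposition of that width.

The largest bag has 4 vertices, giving width 3; this decomposition certifies tw(G) ≤ 3. Conversely, {b, d, e, g} is a clique of size 4, and the vertices of any clique must share a bag in every tree decomposition; so some bag has ≥ 4 vertices and tw(G) ≥ 3. Combining the bounds, tw(G) = 3.

Treewidth 3.
One such decomposition:
Bags: B1 = {b, d, e, h}  B2 = {a, b, d, h}  B3 = {a, b, c, d}  B4 = {b, d, e, f}  B5 = {b, d, e, g}
Tree: B1–B2, B2–B3, B1–B4, B4–B5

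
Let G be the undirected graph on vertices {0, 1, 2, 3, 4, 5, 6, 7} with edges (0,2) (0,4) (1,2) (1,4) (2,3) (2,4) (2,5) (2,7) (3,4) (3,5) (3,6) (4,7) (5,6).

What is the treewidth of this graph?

2

A width-2 tree decomposition is:
Bags: B1 = {2, 4, 7}  B2 = {2, 3, 4}  B3 = {2, 3, 5}  B4 = {3, 5, 6}  B5 = {1, 2, 4}  B6 = {0, 2, 4}
Tree: B1–B2, B2–B3, B3–B4, B2–B5, B2–B6
The largest bag has 3 vertices, giving width 2; this decomposition certifies tw(G) ≤ 2. On the other hand G contains the 3-clique {0, 2, 4}. A clique must lie in a single bag of any decomposition, so no decomposition can have width below 2. Combining the bounds, tw(G) = 2.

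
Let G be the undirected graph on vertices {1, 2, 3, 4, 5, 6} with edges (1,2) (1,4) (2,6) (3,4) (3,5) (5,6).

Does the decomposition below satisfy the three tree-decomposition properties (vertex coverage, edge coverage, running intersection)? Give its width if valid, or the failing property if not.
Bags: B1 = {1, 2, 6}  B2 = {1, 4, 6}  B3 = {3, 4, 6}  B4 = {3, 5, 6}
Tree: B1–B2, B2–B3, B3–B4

Yes; width 2.

Vertex coverage: the bags together contain {1, 2, 3, 4, 5, 6}, the full vertex set. Edge coverage: each edge of G has both endpoints in at least one bag. Running intersection: for every vertex, the bags containing it form a connected subtree. All three properties hold, so this is a valid tree decomposition of width max|bag| − 1 = 2, and hence tw(G) ≤ 2.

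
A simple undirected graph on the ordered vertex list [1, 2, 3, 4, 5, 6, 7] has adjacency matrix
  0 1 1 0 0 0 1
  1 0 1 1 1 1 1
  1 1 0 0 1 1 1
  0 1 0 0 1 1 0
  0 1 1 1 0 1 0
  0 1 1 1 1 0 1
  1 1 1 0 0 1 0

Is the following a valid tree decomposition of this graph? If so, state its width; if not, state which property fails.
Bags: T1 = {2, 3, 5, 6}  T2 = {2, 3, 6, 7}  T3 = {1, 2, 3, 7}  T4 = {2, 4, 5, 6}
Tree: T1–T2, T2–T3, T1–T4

Yes; width 3.

Checking the three conditions: (i) the bags cover all of {1, 2, 3, 4, 5, 6, 7}; (ii) for each edge, some bag contains both endpoints; (iii) the bags containing any fixed vertex form a subtree. All hold, so the decomposition is valid with width 4 − 1 = 3.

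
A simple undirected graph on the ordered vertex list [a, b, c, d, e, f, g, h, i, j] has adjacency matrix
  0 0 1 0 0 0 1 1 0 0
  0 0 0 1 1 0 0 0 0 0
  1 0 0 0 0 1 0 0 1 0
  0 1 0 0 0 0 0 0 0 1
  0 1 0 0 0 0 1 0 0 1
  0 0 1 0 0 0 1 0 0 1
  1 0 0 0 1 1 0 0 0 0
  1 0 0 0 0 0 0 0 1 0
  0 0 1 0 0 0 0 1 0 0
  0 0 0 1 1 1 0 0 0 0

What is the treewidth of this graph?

A width-2 tree decomposition is:
Bags: B1 = {a, h, i}  B2 = {a, c, i}  B3 = {a, c, g}  B4 = {c, f, g}  B5 = {e, f, g}  B6 = {e, f, j}  B7 = {b, e, j}  B8 = {b, d, j}
Tree: B1–B2, B2–B3, B3–B4, B4–B5, B5–B6, B6–B7, B7–B8
Every bag has size at most 3, so the width is 3 − 1 = 2 and tw(G) ≤ 2. The edges h–i–c–a–h form a cycle, so G is not a tree and its treewidth is at least 2. Combining the bounds, tw(G) = 2.

2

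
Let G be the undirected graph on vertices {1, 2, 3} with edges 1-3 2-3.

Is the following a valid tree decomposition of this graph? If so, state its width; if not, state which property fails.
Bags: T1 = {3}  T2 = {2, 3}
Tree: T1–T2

A tree decomposition must satisfy three properties: every vertex lies in some bag; for every edge, both endpoints lie together in some bag; and for every vertex, the bags containing it form a connected subtree. Here vertex 1 appears in no bag, so the decomposition is invalid.

No — vertex 1 appears in no bag.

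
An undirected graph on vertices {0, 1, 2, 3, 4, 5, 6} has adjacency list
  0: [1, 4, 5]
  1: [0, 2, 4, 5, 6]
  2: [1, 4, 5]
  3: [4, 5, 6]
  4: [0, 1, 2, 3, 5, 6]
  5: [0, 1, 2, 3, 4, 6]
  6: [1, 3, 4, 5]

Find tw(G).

A width-3 tree decomposition is:
Bags: B1 = {0, 1, 4, 5}  B2 = {1, 4, 5, 6}  B3 = {1, 2, 4, 5}  B4 = {3, 4, 5, 6}
Tree: B1–B2, B1–B3, B2–B4
Every bag has size at most 4, so the width is 4 − 1 = 3 and tw(G) ≤ 3. Conversely, {0, 1, 4, 5} is a clique of size 4, and the vertices of any clique must share a bag in every tree decomposition; so some bag has ≥ 4 vertices and tw(G) ≥ 3. Hence tw(G) = 3 exactly.

3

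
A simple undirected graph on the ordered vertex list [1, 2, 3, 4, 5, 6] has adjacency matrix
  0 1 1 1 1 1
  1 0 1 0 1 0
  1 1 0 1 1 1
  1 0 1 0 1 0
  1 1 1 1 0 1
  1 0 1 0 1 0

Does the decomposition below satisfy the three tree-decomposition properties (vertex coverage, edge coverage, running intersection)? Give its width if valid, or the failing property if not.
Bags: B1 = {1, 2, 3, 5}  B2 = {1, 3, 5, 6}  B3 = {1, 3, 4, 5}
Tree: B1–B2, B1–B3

Checking the three conditions: (i) the bags cover all of {1, 2, 3, 4, 5, 6}; (ii) for each edge, some bag contains both endpoints; (iii) the bags containing any fixed vertex form a subtree. All hold, so the decomposition is valid with width 4 − 1 = 3.

Yes; width 3.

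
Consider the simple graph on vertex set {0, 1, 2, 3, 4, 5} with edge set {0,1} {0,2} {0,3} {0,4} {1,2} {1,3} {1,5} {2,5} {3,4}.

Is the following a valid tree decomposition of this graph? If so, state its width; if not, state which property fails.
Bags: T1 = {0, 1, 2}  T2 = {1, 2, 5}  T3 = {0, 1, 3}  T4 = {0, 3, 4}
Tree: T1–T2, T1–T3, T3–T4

Yes; width 2.

Vertex coverage: the bags together contain {0, 1, 2, 3, 4, 5}, the full vertex set. Edge coverage: each edge of G has both endpoints in at least one bag. Running intersection: for every vertex, the bags containing it form a connected subtree. All three properties hold, so this is a valid tree decomposition of width max|bag| − 1 = 2, and hence tw(G) ≤ 2.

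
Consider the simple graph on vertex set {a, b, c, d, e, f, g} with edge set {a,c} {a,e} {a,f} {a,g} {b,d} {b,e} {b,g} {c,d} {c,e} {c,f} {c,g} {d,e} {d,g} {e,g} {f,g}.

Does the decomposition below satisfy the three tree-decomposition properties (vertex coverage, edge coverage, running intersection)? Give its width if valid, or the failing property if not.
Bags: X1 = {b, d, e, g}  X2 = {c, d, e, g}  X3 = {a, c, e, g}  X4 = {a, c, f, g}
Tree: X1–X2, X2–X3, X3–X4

Yes; width 3.

Checking the three conditions: (i) the bags cover all of {a, b, c, d, e, f, g}; (ii) for each edge, some bag contains both endpoints; (iii) the bags containing any fixed vertex form a subtree. All hold, so the decomposition is valid with width 4 − 1 = 3.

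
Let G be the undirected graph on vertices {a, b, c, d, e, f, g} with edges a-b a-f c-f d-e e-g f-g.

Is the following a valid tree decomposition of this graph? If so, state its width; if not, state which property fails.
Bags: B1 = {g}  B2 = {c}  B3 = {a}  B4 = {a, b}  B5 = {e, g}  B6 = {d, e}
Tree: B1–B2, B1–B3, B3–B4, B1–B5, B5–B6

No — vertex f appears in no bag.

A tree decomposition must satisfy three properties: every vertex lies in some bag; for every edge, both endpoints lie together in some bag; and for every vertex, the bags containing it form a connected subtree. Here vertex f appears in no bag, so the decomposition is invalid.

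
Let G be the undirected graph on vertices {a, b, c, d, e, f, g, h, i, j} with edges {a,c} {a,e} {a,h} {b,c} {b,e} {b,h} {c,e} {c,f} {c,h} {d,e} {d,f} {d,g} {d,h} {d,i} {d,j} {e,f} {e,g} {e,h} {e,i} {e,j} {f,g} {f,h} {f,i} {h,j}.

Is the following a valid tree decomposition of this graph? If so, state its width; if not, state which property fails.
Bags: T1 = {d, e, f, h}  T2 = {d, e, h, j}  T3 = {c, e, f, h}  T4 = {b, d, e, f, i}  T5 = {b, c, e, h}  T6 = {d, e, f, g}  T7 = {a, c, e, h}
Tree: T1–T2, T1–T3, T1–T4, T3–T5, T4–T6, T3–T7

No — bags containing vertex b are not connected in the tree.

A tree decomposition must satisfy three properties: every vertex lies in some bag; for every edge, both endpoints lie together in some bag; and for every vertex, the bags containing it form a connected subtree. Here bags containing vertex b are not connected in the tree, so the decomposition is invalid.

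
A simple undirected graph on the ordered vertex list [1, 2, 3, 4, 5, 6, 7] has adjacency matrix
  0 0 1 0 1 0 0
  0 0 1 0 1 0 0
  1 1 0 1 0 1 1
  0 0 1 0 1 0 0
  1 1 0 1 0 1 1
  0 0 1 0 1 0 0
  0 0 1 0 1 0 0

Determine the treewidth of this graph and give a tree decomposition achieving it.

Every bag has size at most 3, so the width is 3 − 1 = 2 and tw(G) ≤ 2. For the lower bound, G contains the cycle 5–7–3–4–5, so G is not a forest; only forests have treewidth ≤ 1, hence tw(G) ≥ 2. Combining the bounds, tw(G) = 2.

Treewidth 2.
Bags: B1 = {3, 5, 7}  B2 = {3, 4, 5}  B3 = {3, 5, 6}  B4 = {2, 3, 5}  B5 = {1, 3, 5}
Tree: B1–B2, B2–B3, B3–B4, B4–B5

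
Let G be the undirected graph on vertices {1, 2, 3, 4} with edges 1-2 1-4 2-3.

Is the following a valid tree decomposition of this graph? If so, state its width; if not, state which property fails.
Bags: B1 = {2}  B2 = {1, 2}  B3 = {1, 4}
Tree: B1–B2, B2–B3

No — vertex 3 appears in no bag.

A tree decomposition must satisfy three properties: every vertex lies in some bag; for every edge, both endpoints lie together in some bag; and for every vertex, the bags containing it form a connected subtree. Here vertex 3 appears in no bag, so the decomposition is invalid.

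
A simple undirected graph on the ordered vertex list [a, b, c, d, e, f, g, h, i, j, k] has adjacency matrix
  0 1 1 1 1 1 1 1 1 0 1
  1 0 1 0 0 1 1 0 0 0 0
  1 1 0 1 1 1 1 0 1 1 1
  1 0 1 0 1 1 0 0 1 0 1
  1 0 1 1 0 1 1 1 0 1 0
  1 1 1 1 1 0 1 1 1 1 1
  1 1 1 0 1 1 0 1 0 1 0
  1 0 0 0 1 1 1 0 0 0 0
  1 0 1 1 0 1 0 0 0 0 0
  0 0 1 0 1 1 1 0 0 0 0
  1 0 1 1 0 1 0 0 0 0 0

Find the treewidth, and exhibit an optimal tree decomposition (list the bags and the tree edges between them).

Treewidth 4.
One optimal decomposition is:
Bags: B1 = {a, c, e, f, g}  B2 = {a, e, f, g, h}  B3 = {a, c, d, e, f}  B4 = {a, c, d, f, i}  B5 = {a, c, d, f, k}  B6 = {a, b, c, f, g}  B7 = {c, e, f, g, j}
Tree: B1–B2, B1–B3, B3–B4, B4–B5, B1–B6, B1–B7

Every bag has size at most 5, so the width is 5 − 1 = 4 and tw(G) ≤ 4. For the lower bound, the 5 vertices {a, e, f, g, h} are pairwise adjacent, and any tree decomposition puts a clique entirely inside one bag — forcing width ≥ 4. Hence tw(G) = 4 exactly.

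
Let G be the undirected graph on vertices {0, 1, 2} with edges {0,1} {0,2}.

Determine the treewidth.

1

A width-1 tree decomposition is:
Bags: B1 = {0, 1}  B2 = {0, 2}
Tree: B1–B2
Every bag has size at most 2, so the width is 2 − 1 = 1 and tw(G) ≤ 1. Any graph with an edge has treewidth ≥ 1, and G has the edge 0–1. The upper and lower bounds meet at 1, so that is the treewidth.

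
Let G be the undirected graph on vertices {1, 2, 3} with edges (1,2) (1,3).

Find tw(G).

A width-1 tree decomposition is:
Bags: B1 = {1, 3}  B2 = {1, 2}
Tree: B1–B2
Every bag has size at most 2, so the width is 2 − 1 = 1 and tw(G) ≤ 1. G has an edge, so its treewidth is at least 1. Combining the bounds, tw(G) = 1.

1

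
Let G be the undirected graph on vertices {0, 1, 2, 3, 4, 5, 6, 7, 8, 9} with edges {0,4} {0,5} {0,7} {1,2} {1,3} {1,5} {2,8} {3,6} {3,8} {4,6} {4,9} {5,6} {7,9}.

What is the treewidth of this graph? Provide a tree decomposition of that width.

Treewidth 2.
Bags: B1 = {1, 2, 8}  B2 = {1, 3, 8}  B3 = {1, 3, 5}  B4 = {3, 5, 6}  B5 = {0, 5, 6}  B6 = {0, 4, 6}  B7 = {0, 4, 7}  B8 = {4, 7, 9}
Tree: B1–B2, B2–B3, B3–B4, B4–B5, B5–B6, B6–B7, B7–B8

The largest bag has 3 vertices, giving width 2; this decomposition certifies tw(G) ≤ 2. For the lower bound, G contains the cycle 2–8–3–1–2, so G is not a forest; only forests have treewidth ≤ 1, hence tw(G) ≥ 2. Therefore the treewidth is 2.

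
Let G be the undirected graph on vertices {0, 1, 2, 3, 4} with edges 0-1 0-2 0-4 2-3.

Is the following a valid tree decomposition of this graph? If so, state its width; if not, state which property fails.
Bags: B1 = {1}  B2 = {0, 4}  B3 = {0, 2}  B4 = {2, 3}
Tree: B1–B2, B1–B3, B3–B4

No — edge (0,1) lies in no bag.

A tree decomposition must satisfy three properties: every vertex lies in some bag; for every edge, both endpoints lie together in some bag; and for every vertex, the bags containing it form a connected subtree. Here edge (0,1) lies in no bag, so the decomposition is invalid.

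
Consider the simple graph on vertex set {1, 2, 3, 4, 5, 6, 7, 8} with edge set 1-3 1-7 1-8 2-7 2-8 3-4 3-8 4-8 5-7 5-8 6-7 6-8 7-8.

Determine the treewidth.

A width-2 tree decomposition is:
Bags: B1 = {1, 3, 8}  B2 = {1, 7, 8}  B3 = {5, 7, 8}  B4 = {2, 7, 8}  B5 = {3, 4, 8}  B6 = {6, 7, 8}
Tree: B1–B2, B2–B3, B2–B4, B1–B5, B2–B6
The largest bag has 3 vertices, giving width 2; this decomposition certifies tw(G) ≤ 2. For the lower bound, the 3 vertices {1, 3, 8} are pairwise adjacent, and any tree decomposition puts a clique entirely inside one bag — forcing width ≥ 2. The upper and lower bounds meet at 2, so that is the treewidth.

2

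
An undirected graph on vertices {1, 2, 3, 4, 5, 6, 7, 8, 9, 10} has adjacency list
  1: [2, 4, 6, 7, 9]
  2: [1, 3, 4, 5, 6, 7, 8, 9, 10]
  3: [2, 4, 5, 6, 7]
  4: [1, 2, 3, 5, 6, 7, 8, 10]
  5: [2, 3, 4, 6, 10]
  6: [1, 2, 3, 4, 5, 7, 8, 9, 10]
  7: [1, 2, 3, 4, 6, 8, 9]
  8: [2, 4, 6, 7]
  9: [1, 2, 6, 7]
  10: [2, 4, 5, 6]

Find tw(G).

A width-4 tree decomposition is:
Bags: B1 = {2, 3, 4, 6, 7}  B2 = {1, 2, 4, 6, 7}  B3 = {2, 3, 4, 5, 6}  B4 = {2, 4, 6, 7, 8}  B5 = {2, 4, 5, 6, 10}  B6 = {1, 2, 6, 7, 9}
Tree: B1–B2, B1–B3, B2–B4, B3–B5, B2–B6
Every bag has size at most 5, so the width is 5 − 1 = 4 and tw(G) ≤ 4. For the lower bound, the 5 vertices {1, 2, 6, 7, 9} are pairwise adjacent, and any tree decomposition puts a clique entirely inside one bag — forcing width ≥ 4. Therefore the treewidth is 4.

4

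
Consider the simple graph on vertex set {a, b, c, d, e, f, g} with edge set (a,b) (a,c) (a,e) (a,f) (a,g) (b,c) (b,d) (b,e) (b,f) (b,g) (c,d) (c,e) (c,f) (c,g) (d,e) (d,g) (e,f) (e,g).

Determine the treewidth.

4

A width-4 tree decomposition is:
Bags: B1 = {a, b, c, e, g}  B2 = {b, c, d, e, g}  B3 = {a, b, c, e, f}
Tree: B1–B2, B1–B3
The largest bag has 5 vertices, giving width 4; this decomposition certifies tw(G) ≤ 4. For the lower bound, the 5 vertices {b, c, d, e, g} are pairwise adjacent, and any tree decomposition puts a clique entirely inside one bag — forcing width ≥ 4. Hence tw(G) = 4 exactly.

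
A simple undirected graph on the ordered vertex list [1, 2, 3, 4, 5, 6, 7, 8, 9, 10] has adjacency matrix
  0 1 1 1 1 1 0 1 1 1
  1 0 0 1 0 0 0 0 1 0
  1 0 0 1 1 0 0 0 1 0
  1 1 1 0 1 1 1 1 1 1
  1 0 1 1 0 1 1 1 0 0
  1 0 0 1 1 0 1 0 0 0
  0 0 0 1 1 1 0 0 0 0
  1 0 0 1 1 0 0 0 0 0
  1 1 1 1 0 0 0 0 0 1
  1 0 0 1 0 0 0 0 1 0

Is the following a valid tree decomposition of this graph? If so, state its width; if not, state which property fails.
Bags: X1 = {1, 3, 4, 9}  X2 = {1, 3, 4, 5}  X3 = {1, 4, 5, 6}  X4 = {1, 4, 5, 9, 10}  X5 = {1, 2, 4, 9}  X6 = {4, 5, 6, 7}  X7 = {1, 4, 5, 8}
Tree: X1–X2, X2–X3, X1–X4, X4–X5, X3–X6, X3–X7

No — bags containing vertex 5 are not connected in the tree.

A tree decomposition must satisfy three properties: every vertex lies in some bag; for every edge, both endpoints lie together in some bag; and for every vertex, the bags containing it form a connected subtree. Here bags containing vertex 5 are not connected in the tree, so the decomposition is invalid.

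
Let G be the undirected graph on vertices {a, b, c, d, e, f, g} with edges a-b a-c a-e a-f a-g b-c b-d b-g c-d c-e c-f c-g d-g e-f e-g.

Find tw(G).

A width-3 tree decomposition is:
Bags: B1 = {a, c, e, g}  B2 = {a, c, e, f}  B3 = {a, b, c, g}  B4 = {b, c, d, g}
Tree: B1–B2, B1–B3, B3–B4
Every bag has size at most 4, so the width is 4 − 1 = 3 and tw(G) ≤ 3. For the lower bound, the 4 vertices {b, c, d, g} are pairwise adjacent, and any tree decomposition puts a clique entirely inside one bag — forcing width ≥ 3. Therefore the treewidth is 3.

3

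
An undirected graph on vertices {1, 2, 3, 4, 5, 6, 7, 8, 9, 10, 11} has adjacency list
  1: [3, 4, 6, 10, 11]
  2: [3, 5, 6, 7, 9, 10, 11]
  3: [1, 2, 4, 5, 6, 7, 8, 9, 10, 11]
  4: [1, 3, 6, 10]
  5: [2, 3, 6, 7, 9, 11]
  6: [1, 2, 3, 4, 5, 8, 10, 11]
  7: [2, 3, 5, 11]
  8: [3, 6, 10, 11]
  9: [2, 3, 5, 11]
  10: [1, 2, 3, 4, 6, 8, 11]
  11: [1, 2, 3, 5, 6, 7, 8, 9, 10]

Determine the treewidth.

A width-4 tree decomposition is:
Bags: B1 = {2, 3, 6, 10, 11}  B2 = {1, 3, 6, 10, 11}  B3 = {2, 3, 5, 6, 11}  B4 = {2, 3, 5, 7, 11}  B5 = {1, 3, 4, 6, 10}  B6 = {2, 3, 5, 9, 11}  B7 = {3, 6, 8, 10, 11}
Tree: B1–B2, B1–B3, B3–B4, B2–B5, B4–B6, B2–B7
Every bag has size at most 5, so the width is 5 − 1 = 4 and tw(G) ≤ 4. Conversely, {3, 6, 8, 10, 11} is a clique of size 5, and the vertices of any clique must share a bag in every tree decomposition; so some bag has ≥ 5 vertices and tw(G) ≥ 4. Combining the bounds, tw(G) = 4.

4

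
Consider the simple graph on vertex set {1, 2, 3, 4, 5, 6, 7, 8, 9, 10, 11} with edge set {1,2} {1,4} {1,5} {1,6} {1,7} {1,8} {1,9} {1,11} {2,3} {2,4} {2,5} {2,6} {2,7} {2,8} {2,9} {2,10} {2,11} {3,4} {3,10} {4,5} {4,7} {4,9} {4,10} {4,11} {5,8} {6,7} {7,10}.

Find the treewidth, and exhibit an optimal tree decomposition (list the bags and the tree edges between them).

Treewidth 3.
One such decomposition:
Bags: B1 = {2, 4, 7, 10}  B2 = {1, 2, 4, 7}  B3 = {1, 2, 4, 11}  B4 = {1, 2, 4, 5}  B5 = {2, 3, 4, 10}  B6 = {1, 2, 5, 8}  B7 = {1, 2, 6, 7}  B8 = {1, 2, 4, 9}
Tree: B1–B2, B2–B3, B2–B4, B1–B5, B4–B6, B2–B7, B2–B8

Every bag has size at most 4, so the width is 4 − 1 = 3 and tw(G) ≤ 3. For the lower bound, the 4 vertices {1, 2, 5, 8} are pairwise adjacent, and any tree decomposition puts a clique entirely inside one bag — forcing width ≥ 3. The upper and lower bounds meet at 3, so that is the treewidth.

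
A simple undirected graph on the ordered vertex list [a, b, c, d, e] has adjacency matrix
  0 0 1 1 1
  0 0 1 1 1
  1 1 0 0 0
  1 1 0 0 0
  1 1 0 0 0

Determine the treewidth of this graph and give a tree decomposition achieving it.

Treewidth 2.
One such decomposition:
Bags: B1 = {a, b, d}  B2 = {a, b, c}  B3 = {a, b, e}
Tree: B1–B2, B2–B3

Each bag holds 3 vertices, so the decomposition has width 2, which upper-bounds the treewidth. Since d–b–c–a–d is a cycle in G, G is not acyclic. Forests are exactly the graphs of treewidth ≤ 1, so tw(G) ≥ 2. Therefore the treewidth is 2.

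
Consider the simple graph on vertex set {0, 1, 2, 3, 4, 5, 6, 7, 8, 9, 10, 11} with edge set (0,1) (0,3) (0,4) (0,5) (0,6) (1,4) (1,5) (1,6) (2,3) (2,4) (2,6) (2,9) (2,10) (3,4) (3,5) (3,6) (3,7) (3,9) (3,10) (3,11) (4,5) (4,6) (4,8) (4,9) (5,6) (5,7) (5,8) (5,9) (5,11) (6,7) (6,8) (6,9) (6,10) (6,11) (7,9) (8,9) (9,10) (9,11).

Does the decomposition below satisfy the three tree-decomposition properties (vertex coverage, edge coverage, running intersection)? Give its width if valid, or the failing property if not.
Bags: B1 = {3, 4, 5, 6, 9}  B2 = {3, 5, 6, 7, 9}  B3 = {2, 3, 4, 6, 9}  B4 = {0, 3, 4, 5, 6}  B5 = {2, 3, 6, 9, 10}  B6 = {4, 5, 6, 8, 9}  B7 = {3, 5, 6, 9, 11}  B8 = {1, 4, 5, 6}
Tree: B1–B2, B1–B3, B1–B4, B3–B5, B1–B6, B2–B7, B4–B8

No — edge (0,1) lies in no bag.

A tree decomposition must satisfy three properties: every vertex lies in some bag; for every edge, both endpoints lie together in some bag; and for every vertex, the bags containing it form a connected subtree. Here edge (0,1) lies in no bag, so the decomposition is invalid.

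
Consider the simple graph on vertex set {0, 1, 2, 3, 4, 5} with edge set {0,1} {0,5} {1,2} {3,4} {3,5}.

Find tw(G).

1

A width-1 tree decomposition is:
Bags: B1 = {3, 4}  B2 = {3, 5}  B3 = {0, 5}  B4 = {0, 1}  B5 = {1, 2}
Tree: B1–B2, B2–B3, B3–B4, B4–B5
Every bag has size at most 2, so the width is 2 − 1 = 1 and tw(G) ≤ 1. Since G has at least one edge (e.g. 4–3), it is not an edgeless graph, so tw(G) ≥ 1. Therefore the treewidth is 1.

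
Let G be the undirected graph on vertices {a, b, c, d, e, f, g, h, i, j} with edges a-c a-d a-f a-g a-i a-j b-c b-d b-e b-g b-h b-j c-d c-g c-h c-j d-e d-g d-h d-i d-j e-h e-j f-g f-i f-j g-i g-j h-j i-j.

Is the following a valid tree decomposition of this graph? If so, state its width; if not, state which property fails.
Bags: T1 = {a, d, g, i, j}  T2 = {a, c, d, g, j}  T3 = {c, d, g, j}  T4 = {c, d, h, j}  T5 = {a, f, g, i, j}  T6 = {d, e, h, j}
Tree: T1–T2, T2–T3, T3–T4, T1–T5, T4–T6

No — vertex b appears in no bag.

A tree decomposition must satisfy three properties: every vertex lies in some bag; for every edge, both endpoints lie together in some bag; and for every vertex, the bags containing it form a connected subtree. Here vertex b appears in no bag, so the decomposition is invalid.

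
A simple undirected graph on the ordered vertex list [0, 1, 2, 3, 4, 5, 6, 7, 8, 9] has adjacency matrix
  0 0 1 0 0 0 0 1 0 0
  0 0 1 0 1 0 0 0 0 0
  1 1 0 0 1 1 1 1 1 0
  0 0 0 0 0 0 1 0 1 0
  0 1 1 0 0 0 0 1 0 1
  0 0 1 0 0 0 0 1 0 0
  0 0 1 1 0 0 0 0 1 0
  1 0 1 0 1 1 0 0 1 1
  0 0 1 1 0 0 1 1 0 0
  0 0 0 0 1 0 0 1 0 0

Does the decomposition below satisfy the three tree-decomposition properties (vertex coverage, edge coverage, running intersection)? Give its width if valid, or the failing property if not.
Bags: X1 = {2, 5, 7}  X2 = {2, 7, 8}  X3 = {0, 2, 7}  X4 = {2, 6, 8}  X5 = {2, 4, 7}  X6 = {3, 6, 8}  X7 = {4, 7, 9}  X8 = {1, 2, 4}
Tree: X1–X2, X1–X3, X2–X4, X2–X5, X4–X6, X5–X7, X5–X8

Yes; width 2.

Every vertex of G appears in some bag (union = {0, 1, 2, 3, 4, 5, 6, 7, 8, 9}); every edge is covered by a bag; and for each vertex v the set of bags containing v is connected in the bag tree. The decomposition is therefore valid. The largest bag has 3 vertices, so the width is 2.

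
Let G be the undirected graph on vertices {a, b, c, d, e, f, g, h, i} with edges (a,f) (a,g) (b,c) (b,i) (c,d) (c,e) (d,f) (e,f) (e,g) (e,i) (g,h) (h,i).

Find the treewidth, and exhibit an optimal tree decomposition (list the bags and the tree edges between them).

Treewidth 3.
One optimal decomposition is:
Bags: B1 = {a, g, h, i}  B2 = {a, e, g, i}  B3 = {a, e, f, i}  B4 = {b, e, f, i}  B5 = {b, c, e, f}  B6 = {b, c, d, f}
Tree: B1–B2, B2–B3, B3–B4, B4–B5, B5–B6

Every bag has size at most 4, so the width is 4 − 1 = 3 and tw(G) ≤ 3. For the lower bound: the 4 vertex sets {a,g,h}, {i}, {e}, {b,c,d,f} are disjoint, each induces a connected subgraph, and every pair is joined by at least one edge of G. Contracting each set to a single vertex therefore yields K_{4} as a minor, and since treewidth is minor-monotone, tw(G) ≥ tw(K_{4}) = 3. Combining the bounds, tw(G) = 3.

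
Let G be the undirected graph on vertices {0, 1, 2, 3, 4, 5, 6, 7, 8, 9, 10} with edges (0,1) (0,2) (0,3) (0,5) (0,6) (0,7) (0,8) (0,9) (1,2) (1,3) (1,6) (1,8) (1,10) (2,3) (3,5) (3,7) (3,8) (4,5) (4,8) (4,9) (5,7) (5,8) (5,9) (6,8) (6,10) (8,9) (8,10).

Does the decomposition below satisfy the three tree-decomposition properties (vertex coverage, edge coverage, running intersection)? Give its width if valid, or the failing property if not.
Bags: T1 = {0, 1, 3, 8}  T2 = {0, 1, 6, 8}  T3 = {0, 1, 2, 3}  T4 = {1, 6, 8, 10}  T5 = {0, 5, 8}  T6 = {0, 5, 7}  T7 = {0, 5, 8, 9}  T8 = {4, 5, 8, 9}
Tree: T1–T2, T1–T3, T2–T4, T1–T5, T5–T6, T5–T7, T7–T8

No — edge (3,5) lies in no bag.

A tree decomposition must satisfy three properties: every vertex lies in some bag; for every edge, both endpoints lie together in some bag; and for every vertex, the bags containing it form a connected subtree. Here edge (3,5) lies in no bag, so the decomposition is invalid.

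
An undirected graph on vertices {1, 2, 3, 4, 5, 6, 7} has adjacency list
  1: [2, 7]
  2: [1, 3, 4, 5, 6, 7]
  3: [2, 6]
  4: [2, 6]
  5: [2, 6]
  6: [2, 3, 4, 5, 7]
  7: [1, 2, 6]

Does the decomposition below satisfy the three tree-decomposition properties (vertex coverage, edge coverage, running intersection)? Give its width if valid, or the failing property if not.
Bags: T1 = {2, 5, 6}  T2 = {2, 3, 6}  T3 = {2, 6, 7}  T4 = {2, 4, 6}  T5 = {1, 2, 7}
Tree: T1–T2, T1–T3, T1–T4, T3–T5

Checking the three conditions: (i) the bags cover all of {1, 2, 3, 4, 5, 6, 7}; (ii) for each edge, some bag contains both endpoints; (iii) the bags containing any fixed vertex form a subtree. All hold, so the decomposition is valid with width 3 − 1 = 2.

Yes; width 2.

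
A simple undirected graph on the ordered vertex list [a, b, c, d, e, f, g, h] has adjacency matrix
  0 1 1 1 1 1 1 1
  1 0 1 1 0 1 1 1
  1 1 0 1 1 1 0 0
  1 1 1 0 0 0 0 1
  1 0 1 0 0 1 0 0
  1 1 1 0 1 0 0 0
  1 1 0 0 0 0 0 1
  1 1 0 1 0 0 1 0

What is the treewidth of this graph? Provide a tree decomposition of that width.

Treewidth 3.
One optimal decomposition is:
Bags: B1 = {a, b, c, f}  B2 = {a, b, c, d}  B3 = {a, c, e, f}  B4 = {a, b, d, h}  B5 = {a, b, g, h}
Tree: B1–B2, B1–B3, B2–B4, B4–B5

Every bag has size at most 4, so the width is 4 − 1 = 3 and tw(G) ≤ 3. For the lower bound, the 4 vertices {a, c, e, f} are pairwise adjacent, and any tree decomposition puts a clique entirely inside one bag — forcing width ≥ 3. Therefore the treewidth is 3.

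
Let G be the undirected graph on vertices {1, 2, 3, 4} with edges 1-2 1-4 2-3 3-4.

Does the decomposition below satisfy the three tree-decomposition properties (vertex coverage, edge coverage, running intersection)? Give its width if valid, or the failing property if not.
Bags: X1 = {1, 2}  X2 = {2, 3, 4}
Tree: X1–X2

No — edge (4,1) lies in no bag.

A tree decomposition must satisfy three properties: every vertex lies in some bag; for every edge, both endpoints lie together in some bag; and for every vertex, the bags containing it form a connected subtree. Here edge (4,1) lies in no bag, so the decomposition is invalid.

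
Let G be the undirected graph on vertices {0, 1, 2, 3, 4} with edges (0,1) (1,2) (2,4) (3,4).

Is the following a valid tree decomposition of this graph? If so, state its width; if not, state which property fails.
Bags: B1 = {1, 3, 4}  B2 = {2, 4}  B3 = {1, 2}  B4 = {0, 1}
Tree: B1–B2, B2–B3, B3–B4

No — bags containing vertex 1 are not connected in the tree.

A tree decomposition must satisfy three properties: every vertex lies in some bag; for every edge, both endpoints lie together in some bag; and for every vertex, the bags containing it form a connected subtree. Here bags containing vertex 1 are not connected in the tree, so the decomposition is invalid.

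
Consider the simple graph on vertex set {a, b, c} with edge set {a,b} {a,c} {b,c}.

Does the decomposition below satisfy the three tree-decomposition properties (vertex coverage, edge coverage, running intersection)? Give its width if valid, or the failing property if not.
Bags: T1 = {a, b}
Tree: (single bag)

A tree decomposition must satisfy three properties: every vertex lies in some bag; for every edge, both endpoints lie together in some bag; and for every vertex, the bags containing it form a connected subtree. Here vertex c appears in no bag, so the decomposition is invalid.

No — vertex c appears in no bag.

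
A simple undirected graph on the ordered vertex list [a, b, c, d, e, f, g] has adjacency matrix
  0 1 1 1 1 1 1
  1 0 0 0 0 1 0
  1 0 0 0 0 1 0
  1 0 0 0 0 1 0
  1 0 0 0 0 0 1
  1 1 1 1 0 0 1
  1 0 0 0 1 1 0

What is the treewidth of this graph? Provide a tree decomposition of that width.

Treewidth 2.
One such decomposition:
Bags: B1 = {a, c, f}  B2 = {a, d, f}  B3 = {a, f, g}  B4 = {a, b, f}  B5 = {a, e, g}
Tree: B1–B2, B2–B3, B2–B4, B3–B5

The largest bag has 3 vertices, giving width 2; this decomposition certifies tw(G) ≤ 2. On the other hand G contains the 3-clique {a, e, g}. A clique must lie in a single bag of any decomposition, so no decomposition can have width below 2. Therefore the treewidth is 2.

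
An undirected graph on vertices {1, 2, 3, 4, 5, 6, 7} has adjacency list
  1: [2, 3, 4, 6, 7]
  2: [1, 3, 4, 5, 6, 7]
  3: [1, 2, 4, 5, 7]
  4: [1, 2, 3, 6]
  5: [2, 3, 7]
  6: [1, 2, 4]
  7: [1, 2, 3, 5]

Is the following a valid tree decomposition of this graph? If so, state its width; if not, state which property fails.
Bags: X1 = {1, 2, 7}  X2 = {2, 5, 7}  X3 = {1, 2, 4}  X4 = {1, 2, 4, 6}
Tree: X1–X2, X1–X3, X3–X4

No — vertex 3 appears in no bag.

A tree decomposition must satisfy three properties: every vertex lies in some bag; for every edge, both endpoints lie together in some bag; and for every vertex, the bags containing it form a connected subtree. Here vertex 3 appears in no bag, so the decomposition is invalid.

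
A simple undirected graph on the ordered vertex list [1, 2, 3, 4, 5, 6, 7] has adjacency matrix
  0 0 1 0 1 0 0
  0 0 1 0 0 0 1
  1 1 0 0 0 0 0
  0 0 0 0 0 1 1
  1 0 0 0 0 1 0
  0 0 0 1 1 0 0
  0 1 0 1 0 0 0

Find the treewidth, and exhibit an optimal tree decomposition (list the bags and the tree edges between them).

Each bag holds 3 vertices, so the decomposition has width 2, which upper-bounds the treewidth. Since 7–4–6–5–1–3–2–7 is a cycle in G, G is not acyclic. Forests are exactly the graphs of treewidth ≤ 1, so tw(G) ≥ 2. Combining the bounds, tw(G) = 2.

Treewidth 2.
Bags: B1 = {4, 6, 7}  B2 = {5, 6, 7}  B3 = {1, 5, 7}  B4 = {1, 3, 7}  B5 = {2, 3, 7}
Tree: B1–B2, B2–B3, B3–B4, B4–B5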